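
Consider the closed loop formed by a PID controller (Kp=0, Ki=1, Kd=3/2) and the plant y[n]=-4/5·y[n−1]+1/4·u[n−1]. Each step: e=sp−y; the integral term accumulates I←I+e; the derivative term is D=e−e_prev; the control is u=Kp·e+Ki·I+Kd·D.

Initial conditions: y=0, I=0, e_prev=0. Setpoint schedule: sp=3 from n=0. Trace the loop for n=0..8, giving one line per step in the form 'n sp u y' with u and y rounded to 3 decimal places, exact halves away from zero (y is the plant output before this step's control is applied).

0 3 7.500 0.000
1 3 1.313 1.875
2 3 12.867 -1.172
3 3 -0.847 4.154
4 3 25.212 -3.535
5 3 -11.453 9.131
6 3 49.663 -10.168
7 3 -42.913 20.550
8 3 104.910 -27.168

(exact arithmetic carried between steps; '≈' marks a value shown rounded to 6 d.p. or computed from one; I and e_prev carry over from the previous line; the table rounds u and y to 3 d.p., halves away from zero)
n=0: y=0, sp=3, e=sp−y=3; I=3, D=e−e_prev=3; u=0·3+1·3+3/2·3=7.5; next y=-4/5·0+1/4·7.5=1.875
n=1: y=1.875, sp=3, e=sp−y=1.125; I=4.125, D=e−e_prev=-1.875; u=0·1.125+1·4.125+3/2·(-1.875)=1.3125; next y=-4/5·1.875+1/4·1.3125=-1.171875
n=2: y=-1.171875, sp=3, e=sp−y=4.171875; I=8.296875, D=e−e_prev=3.046875; u=0·4.171875+1·8.296875+3/2·3.046875≈12.867188; next y=-4/5·(-1.171875)+1/4·12.867188≈4.154297
n=3: y≈4.154297, sp=3, e=sp−y≈-1.154297; I≈7.142578, D=e−e_prev≈-5.326172; u=0·(-1.154297)+1·7.142578+3/2·(-5.326172)≈-0.846680; next y=-4/5·4.154297+1/4·(-0.846680)≈-3.535107
n=4: y≈-3.535107, sp=3, e=sp−y≈6.535107; I≈13.677686, D=e−e_prev≈7.689404; u=0·6.535107+1·13.677686+3/2·7.689404≈25.211792; next y=-4/5·(-3.535107)+1/4·25.211792≈9.131034
n=5: y≈9.131034, sp=3, e=sp−y≈-6.131034; I≈7.546652, D=e−e_prev≈-12.666141; u=0·(-6.131034)+1·7.546652+3/2·(-12.666141)≈-11.452560; next y=-4/5·9.131034+1/4·(-11.452560)≈-10.167967
n=6: y≈-10.167967, sp=3, e=sp−y≈13.167967; I≈20.714619, D=e−e_prev≈19.299001; u=0·13.167967+1·20.714619+3/2·19.299001≈49.663121; next y=-4/5·(-10.167967)+1/4·49.663121≈20.550154
n=7: y≈20.550154, sp=3, e=sp−y≈-17.550154; I≈3.164465, D=e−e_prev≈-30.718121; u=0·(-17.550154)+1·3.164465+3/2·(-30.718121)≈-42.912717; next y=-4/5·20.550154+1/4·(-42.912717)≈-27.168302
n=8: y≈-27.168302, sp=3, e=sp−y≈30.168302; I≈33.332767, D=e−e_prev≈47.718456; u=0·30.168302+1·33.332767+3/2·47.718456≈104.910452; next y=-4/5·(-27.168302)+1/4·104.910452≈47.962255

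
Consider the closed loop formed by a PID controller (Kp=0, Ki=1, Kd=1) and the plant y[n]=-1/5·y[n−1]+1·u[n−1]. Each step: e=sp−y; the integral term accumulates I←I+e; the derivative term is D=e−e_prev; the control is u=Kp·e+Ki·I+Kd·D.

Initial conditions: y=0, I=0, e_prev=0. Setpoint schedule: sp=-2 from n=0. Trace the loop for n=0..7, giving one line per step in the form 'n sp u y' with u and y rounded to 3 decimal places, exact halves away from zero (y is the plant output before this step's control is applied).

0 -2 -4.000 0.000
1 -2 4.000 -4.000
2 -2 -15.600 4.800
3 -2 29.120 -16.560
4 -2 -75.664 32.432
5 -2 168.061 -82.150
6 -2 -399.654 184.491
7 -2 922.582 -436.552

(exact arithmetic carried between steps; '≈' marks a value shown rounded to 6 d.p. or computed from one; I and e_prev carry over from the previous line; the table rounds u and y to 3 d.p., halves away from zero)
n=0: y=0, sp=-2, e=sp−y=-2; I=-2, D=e−e_prev=-2; u=0·(-2)+1·(-2)+1·(-2)=-4; next y=-1/5·0+1·(-4)=-4
n=1: y=-4, sp=-2, e=sp−y=2; I=0, D=e−e_prev=4; u=0·2+1·0+1·4=4; next y=-1/5·(-4)+1·4=4.8
n=2: y=4.8, sp=-2, e=sp−y=-6.8; I=-6.8, D=e−e_prev=-8.8; u=0·(-6.8)+1·(-6.8)+1·(-8.8)=-15.6; next y=-1/5·4.8+1·(-15.6)=-16.56
n=3: y=-16.56, sp=-2, e=sp−y=14.56; I=7.76, D=e−e_prev=21.36; u=0·14.56+1·7.76+1·21.36=29.12; next y=-1/5·(-16.56)+1·29.12=32.432
n=4: y=32.432, sp=-2, e=sp−y=-34.432; I=-26.672, D=e−e_prev=-48.992; u=0·(-34.432)+1·(-26.672)+1·(-48.992)=-75.664; next y=-1/5·32.432+1·(-75.664)=-82.1504
n=5: y=-82.1504, sp=-2, e=sp−y=80.1504; I=53.4784, D=e−e_prev=114.5824; u=0·80.1504+1·53.4784+1·114.5824=168.0608; next y=-1/5·(-82.1504)+1·168.0608=184.49088
n=6: y=184.49088, sp=-2, e=sp−y=-186.49088; I=-133.01248, D=e−e_prev=-266.64128; u=0·(-186.49088)+1·(-133.01248)+1·(-266.64128)=-399.65376; next y=-1/5·184.49088+1·(-399.65376)=-436.551936
n=7: y=-436.551936, sp=-2, e=sp−y=434.551936; I=301.539456, D=e−e_prev=621.042816; u=0·434.551936+1·301.539456+1·621.042816=922.582272; next y=-1/5·(-436.551936)+1·922.582272≈1009.892659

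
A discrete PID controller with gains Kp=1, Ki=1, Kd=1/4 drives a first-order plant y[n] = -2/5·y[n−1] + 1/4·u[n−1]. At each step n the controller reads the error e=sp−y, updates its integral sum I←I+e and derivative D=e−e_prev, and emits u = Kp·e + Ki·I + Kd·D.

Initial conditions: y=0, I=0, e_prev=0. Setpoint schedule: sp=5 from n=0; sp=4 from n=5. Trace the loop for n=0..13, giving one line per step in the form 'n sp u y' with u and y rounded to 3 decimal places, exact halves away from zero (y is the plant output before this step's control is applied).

0 5 11.250 0.000
1 5 8.672 2.813
2 5 15.544 1.043
3 5 13.600 3.469
4 5 19.015 2.013
5 4 15.032 3.949
6 4 19.800 2.179
7 4 16.904 4.079
8 4 20.639 2.595
9 4 18.237 4.122
10 4 21.223 2.910
11 4 19.240 4.142
12 4 21.629 3.153
13 4 19.995 4.146

(exact arithmetic carried between steps; '≈' marks a value shown rounded to 6 d.p. or computed from one; I and e_prev carry over from the previous line; the table rounds u and y to 3 d.p., halves away from zero)
n=0: y=0, sp=5, e=sp−y=5; I=5, D=e−e_prev=5; u=1·5+1·5+1/4·5=11.25; next y=-2/5·0+1/4·11.25=2.8125
n=1: y=2.8125, sp=5, e=sp−y=2.1875; I=7.1875, D=e−e_prev=-2.8125; u=1·2.1875+1·7.1875+1/4·(-2.8125)=8.671875; next y=-2/5·2.8125+1/4·8.671875≈1.042969
n=2: y≈1.042969, sp=5, e=sp−y≈3.957031; I≈11.144531, D=e−e_prev≈1.769531; u=1·3.957031+1·11.144531+1/4·1.769531≈15.543945; next y=-2/5·1.042969+1/4·15.543945≈3.468799
n=3: y≈3.468799, sp=5, e=sp−y≈1.531201; I≈12.675732, D=e−e_prev≈-2.425830; u=1·1.531201+1·12.675732+1/4·(-2.425830)≈13.600476; next y=-2/5·3.468799+1/4·13.600476≈2.012599
n=4: y≈2.012599, sp=5, e=sp−y≈2.987401; I≈15.663133, D=e−e_prev≈1.456199; u=1·2.987401+1·15.663133+1/4·1.456199≈19.014583; next y=-2/5·2.012599+1/4·19.014583≈3.948606
n=5: y≈3.948606, sp=4, e=sp−y≈0.051394; I≈15.714527, D=e−e_prev≈-2.936007; u=1·0.051394+1·15.714527+1/4·(-2.936007)≈15.031919; next y=-2/5·3.948606+1/4·15.031919≈2.178537
n=6: y≈2.178537, sp=4, e=sp−y≈1.821463; I≈17.535990, D=e−e_prev≈1.770069; u=1·1.821463+1·17.535990+1/4·1.770069≈19.799969; next y=-2/5·2.178537+1/4·19.799969≈4.078577
n=7: y≈4.078577, sp=4, e=sp−y≈-0.078577; I≈17.457412, D=e−e_prev≈-1.900040; u=1·(-0.078577)+1·17.457412+1/4·(-1.900040)≈16.903825; next y=-2/5·4.078577+1/4·16.903825≈2.594525
n=8: y≈2.594525, sp=4, e=sp−y≈1.405475; I≈18.862887, D=e−e_prev≈1.484052; u=1·1.405475+1·18.862887+1/4·1.484052≈20.639375; next y=-2/5·2.594525+1/4·20.639375≈4.122034
n=9: y≈4.122034, sp=4, e=sp−y≈-0.122034; I≈18.740853, D=e−e_prev≈-1.527508; u=1·(-0.122034)+1·18.740853+1/4·(-1.527508)≈18.236943; next y=-2/5·4.122034+1/4·18.236943≈2.910422
n=10: y≈2.910422, sp=4, e=sp−y≈1.089578; I≈19.830431, D=e−e_prev≈1.211611; u=1·1.089578+1·19.830431+1/4·1.211611≈21.222912; next y=-2/5·2.910422+1/4·21.222912≈4.141559
n=11: y≈4.141559, sp=4, e=sp−y≈-0.141559; I≈19.688872, D=e−e_prev≈-1.231137; u=1·(-0.141559)+1·19.688872+1/4·(-1.231137)≈19.239529; next y=-2/5·4.141559+1/4·19.239529≈3.153259
n=12: y≈3.153259, sp=4, e=sp−y≈0.846741; I≈20.535613, D=e−e_prev≈0.988300; u=1·0.846741+1·20.535613+1/4·0.988300≈21.629430; next y=-2/5·3.153259+1/4·21.629430≈4.146054
n=13: y≈4.146054, sp=4, e=sp−y≈-0.146054; I≈20.389559, D=e−e_prev≈-0.992795; u=1·(-0.146054)+1·20.389559+1/4·(-0.992795)≈19.995307; next y=-2/5·4.146054+1/4·19.995307≈3.340405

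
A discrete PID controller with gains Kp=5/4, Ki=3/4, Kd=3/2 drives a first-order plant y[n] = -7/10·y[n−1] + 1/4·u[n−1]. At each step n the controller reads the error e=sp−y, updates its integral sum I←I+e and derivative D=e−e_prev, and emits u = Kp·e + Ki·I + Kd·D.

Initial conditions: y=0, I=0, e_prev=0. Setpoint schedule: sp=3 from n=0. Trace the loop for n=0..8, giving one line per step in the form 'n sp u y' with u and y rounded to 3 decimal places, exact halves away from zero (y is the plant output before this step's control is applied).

(exact arithmetic carried between steps; '≈' marks a value shown rounded to 6 d.p. or computed from one; I and e_prev carry over from the previous line; the table rounds u and y to 3 d.p., halves away from zero)
n=0: y=0, sp=3, e=sp−y=3; I=3, D=e−e_prev=3; u=5/4·3+3/4·3+3/2·3=10.5; next y=-7/10·0+1/4·10.5=2.625
n=1: y=2.625, sp=3, e=sp−y=0.375; I=3.375, D=e−e_prev=-2.625; u=5/4·0.375+3/4·3.375+3/2·(-2.625)=-0.9375; next y=-7/10·2.625+1/4·(-0.9375)=-2.071875
n=2: y=-2.071875, sp=3, e=sp−y=5.071875; I=8.446875, D=e−e_prev=4.696875; u=5/4·5.071875+3/4·8.446875+3/2·4.696875≈19.720313; next y=-7/10·(-2.071875)+1/4·19.720313≈6.380391
n=3: y≈6.380391, sp=3, e=sp−y≈-3.380391; I≈5.066484, D=e−e_prev≈-8.452266; u=5/4·(-3.380391)+3/4·5.066484+3/2·(-8.452266)≈-13.104023; next y=-7/10·6.380391+1/4·(-13.104023)≈-7.742279
n=4: y≈-7.742279, sp=3, e=sp−y≈10.742279; I≈15.808764, D=e−e_prev≈14.122670; u=5/4·10.742279+3/4·15.808764+3/2·14.122670≈46.468427; next y=-7/10·(-7.742279)+1/4·46.468427≈17.036702
n=5: y≈17.036702, sp=3, e=sp−y≈-14.036702; I≈1.772061, D=e−e_prev≈-24.778981; u=5/4·(-14.036702)+3/4·1.772061+3/2·(-24.778981)≈-53.385304; next y=-7/10·17.036702+1/4·(-53.385304)≈-25.272018
n=6: y≈-25.272018, sp=3, e=sp−y≈28.272018; I≈30.044079, D=e−e_prev≈42.308720; u=5/4·28.272018+3/4·30.044079+3/2·42.308720≈121.336161; next y=-7/10·(-25.272018)+1/4·121.336161≈48.024452
n=7: y≈48.024452, sp=3, e=sp−y≈-45.024452; I≈-14.980373, D=e−e_prev≈-73.296470; u=5/4·(-45.024452)+3/4·(-14.980373)+3/2·(-73.296470)≈-177.460551; next y=-7/10·48.024452+1/4·(-177.460551)≈-77.982254
n=8: y≈-77.982254, sp=3, e=sp−y≈80.982254; I≈66.001881, D=e−e_prev≈126.006707; u=5/4·80.982254+3/4·66.001881+3/2·126.006707≈339.739289; next y=-7/10·(-77.982254)+1/4·339.739289≈139.522400

0 3 10.500 0.000
1 3 -0.938 2.625
2 3 19.720 -2.072
3 3 -13.104 6.380
4 3 46.468 -7.742
5 3 -53.385 17.037
6 3 121.336 -25.272
7 3 -177.461 48.024
8 3 339.739 -77.982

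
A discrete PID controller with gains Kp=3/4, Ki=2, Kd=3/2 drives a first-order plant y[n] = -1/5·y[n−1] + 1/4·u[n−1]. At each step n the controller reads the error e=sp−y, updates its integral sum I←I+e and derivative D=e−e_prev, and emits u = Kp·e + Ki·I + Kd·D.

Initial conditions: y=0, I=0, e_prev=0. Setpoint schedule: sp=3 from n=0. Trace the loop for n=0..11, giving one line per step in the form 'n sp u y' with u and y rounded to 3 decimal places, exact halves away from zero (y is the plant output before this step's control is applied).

(exact arithmetic carried between steps; '≈' marks a value shown rounded to 6 d.p. or computed from one; I and e_prev carry over from the previous line; the table rounds u and y to 3 d.p., halves away from zero)
n=0: y=0, sp=3, e=sp−y=3; I=3, D=e−e_prev=3; u=3/4·3+2·3+3/2·3=12.75; next y=-1/5·0+1/4·12.75=3.1875
n=1: y=3.1875, sp=3, e=sp−y=-0.1875; I=2.8125, D=e−e_prev=-3.1875; u=3/4·(-0.1875)+2·2.8125+3/2·(-3.1875)=0.703125; next y=-1/5·3.1875+1/4·0.703125≈-0.461719
n=2: y≈-0.461719, sp=3, e=sp−y≈3.461719; I≈6.274219, D=e−e_prev≈3.649219; u=3/4·3.461719+2·6.274219+3/2·3.649219≈20.618555; next y=-1/5·(-0.461719)+1/4·20.618555≈5.246982
n=3: y≈5.246982, sp=3, e=sp−y≈-2.246982; I≈4.027236, D=e−e_prev≈-5.708701; u=3/4·(-2.246982)+2·4.027236+3/2·(-5.708701)≈-2.193816; next y=-1/5·5.246982+1/4·(-2.193816)≈-1.597850
n=4: y≈-1.597850, sp=3, e=sp−y≈4.597850; I≈8.625087, D=e−e_prev≈6.844833; u=3/4·4.597850+2·8.625087+3/2·6.844833≈30.965811; next y=-1/5·(-1.597850)+1/4·30.965811≈8.061023
n=5: y≈8.061023, sp=3, e=sp−y≈-5.061023; I≈3.564064, D=e−e_prev≈-9.658873; u=3/4·(-5.061023)+2·3.564064+3/2·(-9.658873)≈-11.155949; next y=-1/5·8.061023+1/4·(-11.155949)≈-4.401192
n=6: y≈-4.401192, sp=3, e=sp−y≈7.401192; I≈10.965256, D=e−e_prev≈12.462215; u=3/4·7.401192+2·10.965256+3/2·12.462215≈46.174727; next y=-1/5·(-4.401192)+1/4·46.174727≈12.423920
n=7: y≈12.423920, sp=3, e=sp−y≈-9.423920; I≈1.541336, D=e−e_prev≈-16.825112; u=3/4·(-9.423920)+2·1.541336+3/2·(-16.825112)≈-29.222937; next y=-1/5·12.423920+1/4·(-29.222937)≈-9.790518
n=8: y≈-9.790518, sp=3, e=sp−y≈12.790518; I≈14.331854, D=e−e_prev≈22.214438; u=3/4·12.790518+2·14.331854+3/2·22.214438≈71.578254; next y=-1/5·(-9.790518)+1/4·71.578254≈19.852667
n=9: y≈19.852667, sp=3, e=sp−y≈-16.852667; I≈-2.520813, D=e−e_prev≈-29.643185; u=3/4·(-16.852667)+2·(-2.520813)+3/2·(-29.643185)≈-62.145905; next y=-1/5·19.852667+1/4·(-62.145905)≈-19.507010
n=10: y≈-19.507010, sp=3, e=sp−y≈22.507010; I≈19.986196, D=e−e_prev≈39.359677; u=3/4·22.507010+2·19.986196+3/2·39.359677≈115.892165; next y=-1/5·(-19.507010)+1/4·115.892165≈32.874443
n=11: y≈32.874443, sp=3, e=sp−y≈-29.874443; I≈-9.888247, D=e−e_prev≈-52.381453; u=3/4·(-29.874443)+2·(-9.888247)+3/2·(-52.381453)≈-120.754506; next y=-1/5·32.874443+1/4·(-120.754506)≈-36.763515

0 3 12.750 0.000
1 3 0.703 3.188
2 3 20.619 -0.462
3 3 -2.194 5.247
4 3 30.966 -1.598
5 3 -11.156 8.061
6 3 46.175 -4.401
7 3 -29.223 12.424
8 3 71.578 -9.791
9 3 -62.146 19.853
10 3 115.892 -19.507
11 3 -120.755 32.874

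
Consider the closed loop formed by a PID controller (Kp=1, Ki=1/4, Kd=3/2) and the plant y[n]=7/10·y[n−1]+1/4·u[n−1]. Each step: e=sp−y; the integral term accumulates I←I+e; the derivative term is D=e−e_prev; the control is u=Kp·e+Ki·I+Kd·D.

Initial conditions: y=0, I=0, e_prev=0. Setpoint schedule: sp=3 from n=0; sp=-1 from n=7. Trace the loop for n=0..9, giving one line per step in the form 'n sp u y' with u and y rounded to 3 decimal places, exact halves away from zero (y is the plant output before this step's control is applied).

0 3 8.250 0.000
1 3 -1.172 2.063
2 3 4.663 1.151
3 3 1.501 1.971
4 3 3.584 1.755
5 3 2.555 2.125
6 3 3.324 2.126
7 -1 -7.987 2.319
8 -1 4.878 -0.373
9 -1 -2.979 0.958

(exact arithmetic carried between steps; '≈' marks a value shown rounded to 6 d.p. or computed from one; I and e_prev carry over from the previous line; the table rounds u and y to 3 d.p., halves away from zero)
n=0: y=0, sp=3, e=sp−y=3; I=3, D=e−e_prev=3; u=1·3+1/4·3+3/2·3=8.25; next y=7/10·0+1/4·8.25=2.0625
n=1: y=2.0625, sp=3, e=sp−y=0.9375; I=3.9375, D=e−e_prev=-2.0625; u=1·0.9375+1/4·3.9375+3/2·(-2.0625)=-1.171875; next y=7/10·2.0625+1/4·(-1.171875)≈1.150781
n=2: y≈1.150781, sp=3, e=sp−y≈1.849219; I≈5.786719, D=e−e_prev≈0.911719; u=1·1.849219+1/4·5.786719+3/2·0.911719≈4.663477; next y=7/10·1.150781+1/4·4.663477≈1.971416
n=3: y≈1.971416, sp=3, e=sp−y≈1.028584; I≈6.815303, D=e−e_prev≈-0.820635; u=1·1.028584+1/4·6.815303+3/2·(-0.820635)≈1.501458; next y=7/10·1.971416+1/4·1.501458≈1.755356
n=4: y≈1.755356, sp=3, e=sp−y≈1.244644; I≈8.059947, D=e−e_prev≈0.216060; u=1·1.244644+1/4·8.059947+3/2·0.216060≈3.583722; next y=7/10·1.755356+1/4·3.583722≈2.124679
n=5: y≈2.124679, sp=3, e=sp−y≈0.875321; I≈8.935268, D=e−e_prev≈-0.369324; u=1·0.875321+1/4·8.935268+3/2·(-0.369324)≈2.555152; next y=7/10·2.124679+1/4·2.555152≈2.126064
n=6: y≈2.126064, sp=3, e=sp−y≈0.873936; I≈9.809204, D=e−e_prev≈-0.001384; u=1·0.873936+1/4·9.809204+3/2·(-0.001384)≈3.324161; next y=7/10·2.126064+1/4·3.324161≈2.319285
n=7: y≈2.319285, sp=-1, e=sp−y≈-3.319285; I≈6.489919, D=e−e_prev≈-4.193221; u=1·(-3.319285)+1/4·6.489919+3/2·(-4.193221)≈-7.986637; next y=7/10·2.319285+1/4·(-7.986637)≈-0.373160
n=8: y≈-0.373160, sp=-1, e=sp−y≈-0.626840; I≈5.863079, D=e−e_prev≈2.692445; u=1·(-0.626840)+1/4·5.863079+3/2·2.692445≈4.877597; next y=7/10·(-0.373160)+1/4·4.877597≈0.958187
n=9: y≈0.958187, sp=-1, e=sp−y≈-1.958187; I≈3.904892, D=e−e_prev≈-1.331347; u=1·(-1.958187)+1/4·3.904892+3/2·(-1.331347)≈-2.978985; next y=7/10·0.958187+1/4·(-2.978985)≈-0.074015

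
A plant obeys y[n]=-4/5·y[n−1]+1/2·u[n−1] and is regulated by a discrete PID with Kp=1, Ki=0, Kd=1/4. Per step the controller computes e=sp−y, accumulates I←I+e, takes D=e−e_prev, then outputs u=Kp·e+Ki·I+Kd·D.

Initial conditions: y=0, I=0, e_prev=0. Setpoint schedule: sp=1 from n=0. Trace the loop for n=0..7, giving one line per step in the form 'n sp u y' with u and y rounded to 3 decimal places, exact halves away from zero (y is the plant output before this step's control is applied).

(exact arithmetic carried between steps; '≈' marks a value shown rounded to 6 d.p. or computed from one; I and e_prev carry over from the previous line; the table rounds u and y to 3 d.p., halves away from zero)
n=0: y=0, sp=1, e=sp−y=1; I=1, D=e−e_prev=1; u=1·1+0·1+1/4·1=1.25; next y=-4/5·0+1/2·1.25=0.625
n=1: y=0.625, sp=1, e=sp−y=0.375; I=1.375, D=e−e_prev=-0.625; u=1·0.375+0·1.375+1/4·(-0.625)=0.21875; next y=-4/5·0.625+1/2·0.21875=-0.390625
n=2: y=-0.390625, sp=1, e=sp−y=1.390625; I=2.765625, D=e−e_prev=1.015625; u=1·1.390625+0·2.765625+1/4·1.015625≈1.644531; next y=-4/5·(-0.390625)+1/2·1.644531≈1.134766
n=3: y≈1.134766, sp=1, e=sp−y≈-0.134766; I≈2.630859, D=e−e_prev≈-1.525391; u=1·(-0.134766)+0·2.630859+1/4·(-1.525391)≈-0.516113; next y=-4/5·1.134766+1/2·(-0.516113)≈-1.165869
n=4: y≈-1.165869, sp=1, e=sp−y≈2.165869; I≈4.796729, D=e−e_prev≈2.300635; u=1·2.165869+0·4.796729+1/4·2.300635≈2.741028; next y=-4/5·(-1.165869)+1/2·2.741028≈2.303209
n=5: y≈2.303209, sp=1, e=sp−y≈-1.303209; I≈3.493519, D=e−e_prev≈-3.469078; u=1·(-1.303209)+0·3.493519+1/4·(-3.469078)≈-2.170479; next y=-4/5·2.303209+1/2·(-2.170479)≈-2.927807
n=6: y≈-2.927807, sp=1, e=sp−y≈3.927807; I≈7.421326, D=e−e_prev≈5.231016; u=1·3.927807+0·7.421326+1/4·5.231016≈5.235561; next y=-4/5·(-2.927807)+1/2·5.235561≈4.960026
n=7: y≈4.960026, sp=1, e=sp−y≈-3.960026; I≈3.461300, D=e−e_prev≈-7.887833; u=1·(-3.960026)+0·3.461300+1/4·(-7.887833)≈-5.931984; next y=-4/5·4.960026+1/2·(-5.931984)≈-6.934013

0 1 1.250 0.000
1 1 0.219 0.625
2 1 1.645 -0.391
3 1 -0.516 1.135
4 1 2.741 -1.166
5 1 -2.170 2.303
6 1 5.236 -2.928
7 1 -5.932 4.960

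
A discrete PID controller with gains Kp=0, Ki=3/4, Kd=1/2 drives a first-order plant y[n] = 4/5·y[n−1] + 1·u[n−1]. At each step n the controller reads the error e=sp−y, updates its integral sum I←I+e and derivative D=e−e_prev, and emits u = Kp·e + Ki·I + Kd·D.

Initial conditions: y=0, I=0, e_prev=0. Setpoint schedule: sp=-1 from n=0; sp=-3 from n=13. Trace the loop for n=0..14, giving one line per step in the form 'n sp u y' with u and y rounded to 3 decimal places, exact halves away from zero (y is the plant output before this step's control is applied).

(exact arithmetic carried between steps; '≈' marks a value shown rounded to 6 d.p. or computed from one; I and e_prev carry over from the previous line; the table rounds u and y to 3 d.p., halves away from zero)
n=0: y=0, sp=-1, e=sp−y=-1; I=-1, D=e−e_prev=-1; u=0·(-1)+3/4·(-1)+1/2·(-1)=-1.25; next y=4/5·0+1·(-1.25)=-1.25
n=1: y=-1.25, sp=-1, e=sp−y=0.25; I=-0.75, D=e−e_prev=1.25; u=0·0.25+3/4·(-0.75)+1/2·1.25=0.0625; next y=4/5·(-1.25)+1·0.0625=-0.9375
n=2: y=-0.9375, sp=-1, e=sp−y=-0.0625; I=-0.8125, D=e−e_prev=-0.3125; u=0·(-0.0625)+3/4·(-0.8125)+1/2·(-0.3125)=-0.765625; next y=4/5·(-0.9375)+1·(-0.765625)=-1.515625
n=3: y=-1.515625, sp=-1, e=sp−y=0.515625; I=-0.296875, D=e−e_prev=0.578125; u=0·0.515625+3/4·(-0.296875)+1/2·0.578125≈0.066406; next y=4/5·(-1.515625)+1·0.066406≈-1.146094
n=4: y≈-1.146094, sp=-1, e=sp−y≈0.146094; I≈-0.150781, D=e−e_prev≈-0.369531; u=0·0.146094+3/4·(-0.150781)+1/2·(-0.369531)≈-0.297852; next y=4/5·(-1.146094)+1·(-0.297852)≈-1.214727
n=5: y≈-1.214727, sp=-1, e=sp−y≈0.214727; I≈0.063945, D=e−e_prev≈0.068633; u=0·0.214727+3/4·0.063945+1/2·0.068633≈0.082275; next y=4/5·(-1.214727)+1·0.082275≈-0.889506
n=6: y≈-0.889506, sp=-1, e=sp−y≈-0.110494; I≈-0.046549, D=e−e_prev≈-0.325221; u=0·(-0.110494)+3/4·(-0.046549)+1/2·(-0.325221)≈-0.197522; next y=4/5·(-0.889506)+1·(-0.197522)≈-0.909127
n=7: y≈-0.909127, sp=-1, e=sp−y≈-0.090873; I≈-0.137422, D=e−e_prev≈0.019621; u=0·(-0.090873)+3/4·(-0.137422)+1/2·0.019621≈-0.093256; next y=4/5·(-0.909127)+1·(-0.093256)≈-0.820558
n=8: y≈-0.820558, sp=-1, e=sp−y≈-0.179442; I≈-0.316865, D=e−e_prev≈-0.088569; u=0·(-0.179442)+3/4·(-0.316865)+1/2·(-0.088569)≈-0.281933; next y=4/5·(-0.820558)+1·(-0.281933)≈-0.938379
n=9: y≈-0.938379, sp=-1, e=sp−y≈-0.061621; I≈-0.378486, D=e−e_prev≈0.117822; u=0·(-0.061621)+3/4·(-0.378486)+1/2·0.117822≈-0.224953; next y=4/5·(-0.938379)+1·(-0.224953)≈-0.975657
n=10: y≈-0.975657, sp=-1, e=sp−y≈-0.024343; I≈-0.402829, D=e−e_prev≈0.037278; u=0·(-0.024343)+3/4·(-0.402829)+1/2·0.037278≈-0.283483; next y=4/5·(-0.975657)+1·(-0.283483)≈-1.064008
n=11: y≈-1.064008, sp=-1, e=sp−y≈0.064008; I≈-0.338821, D=e−e_prev≈0.088352; u=0·0.064008+3/4·(-0.338821)+1/2·0.088352≈-0.209940; next y=4/5·(-1.064008)+1·(-0.209940)≈-1.061146
n=12: y≈-1.061146, sp=-1, e=sp−y≈0.061146; I≈-0.277674, D=e−e_prev≈-0.002862; u=0·0.061146+3/4·(-0.277674)+1/2·(-0.002862)≈-0.209687; next y=4/5·(-1.061146)+1·(-0.209687)≈-1.058604
n=13: y≈-1.058604, sp=-3, e=sp−y≈-1.941396; I≈-2.219071, D=e−e_prev≈-2.002543; u=0·(-1.941396)+3/4·(-2.219071)+1/2·(-2.002543)≈-2.665574; next y=4/5·(-1.058604)+1·(-2.665574)≈-3.512457
n=14: y≈-3.512457, sp=-3, e=sp−y≈0.512457; I≈-1.706613, D=e−e_prev≈2.453853; u=0·0.512457+3/4·(-1.706613)+1/2·2.453853≈-0.053033; next y=4/5·(-3.512457)+1·(-0.053033)≈-2.862999

0 -1 -1.250 0.000
1 -1 0.063 -1.250
2 -1 -0.766 -0.938
3 -1 0.066 -1.516
4 -1 -0.298 -1.146
5 -1 0.082 -1.215
6 -1 -0.198 -0.890
7 -1 -0.093 -0.909
8 -1 -0.282 -0.821
9 -1 -0.225 -0.938
10 -1 -0.283 -0.976
11 -1 -0.210 -1.064
12 -1 -0.210 -1.061
13 -3 -2.666 -1.059
14 -3 -0.053 -3.512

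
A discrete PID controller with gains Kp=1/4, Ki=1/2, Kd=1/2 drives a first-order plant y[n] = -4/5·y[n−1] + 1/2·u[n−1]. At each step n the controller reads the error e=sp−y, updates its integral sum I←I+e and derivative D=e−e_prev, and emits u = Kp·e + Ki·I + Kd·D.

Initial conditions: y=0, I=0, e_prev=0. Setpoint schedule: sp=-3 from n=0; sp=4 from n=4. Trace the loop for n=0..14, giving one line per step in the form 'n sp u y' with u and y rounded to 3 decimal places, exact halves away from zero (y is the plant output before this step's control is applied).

0 -3 -3.750 0.000
1 -3 -1.406 -1.875
2 -3 -6.246 0.797
3 -3 -1.112 -3.761
4 4 -2.027 2.453
5 4 5.138 -2.975
6 4 -3.994 4.950
7 4 13.126 -5.957
8 4 -8.955 11.328
9 4 27.109 -13.540
10 4 -23.963 24.387
11 4 54.654 -31.491
12 4 -60.553 52.519
13 4 113.207 -72.292
14 4 -144.464 114.437

(exact arithmetic carried between steps; '≈' marks a value shown rounded to 6 d.p. or computed from one; I and e_prev carry over from the previous line; the table rounds u and y to 3 d.p., halves away from zero)
n=0: y=0, sp=-3, e=sp−y=-3; I=-3, D=e−e_prev=-3; u=1/4·(-3)+1/2·(-3)+1/2·(-3)=-3.75; next y=-4/5·0+1/2·(-3.75)=-1.875
n=1: y=-1.875, sp=-3, e=sp−y=-1.125; I=-4.125, D=e−e_prev=1.875; u=1/4·(-1.125)+1/2·(-4.125)+1/2·1.875=-1.40625; next y=-4/5·(-1.875)+1/2·(-1.40625)=0.796875
n=2: y=0.796875, sp=-3, e=sp−y=-3.796875; I=-7.921875, D=e−e_prev=-2.671875; u=1/4·(-3.796875)+1/2·(-7.921875)+1/2·(-2.671875)≈-6.246094; next y=-4/5·0.796875+1/2·(-6.246094)≈-3.760547
n=3: y≈-3.760547, sp=-3, e=sp−y≈0.760547; I≈-7.161328, D=e−e_prev≈4.557422; u=1/4·0.760547+1/2·(-7.161328)+1/2·4.557422≈-1.111816; next y=-4/5·(-3.760547)+1/2·(-1.111816)≈2.452529
n=4: y≈2.452529, sp=4, e=sp−y≈1.547471; I≈-5.613857, D=e−e_prev≈0.786924; u=1/4·1.547471+1/2·(-5.613857)+1/2·0.786924≈-2.026599; next y=-4/5·2.452529+1/2·(-2.026599)≈-2.975323
n=5: y≈-2.975323, sp=4, e=sp−y≈6.975323; I≈1.361466, D=e−e_prev≈5.427852; u=1/4·6.975323+1/2·1.361466+1/2·5.427852≈5.138490; next y=-4/5·(-2.975323)+1/2·5.138490≈4.949503
n=6: y≈4.949503, sp=4, e=sp−y≈-0.949503; I≈0.411962, D=e−e_prev≈-7.924826; u=1/4·(-0.949503)+1/2·0.411962+1/2·(-7.924826)≈-3.993808; next y=-4/5·4.949503+1/2·(-3.993808)≈-5.956506
n=7: y≈-5.956506, sp=4, e=sp−y≈9.956506; I≈10.368469, D=e−e_prev≈10.906010; u=1/4·9.956506+1/2·10.368469+1/2·10.906010≈13.126366; next y=-4/5·(-5.956506)+1/2·13.126366≈11.328388
n=8: y≈11.328388, sp=4, e=sp−y≈-7.328388; I≈3.040081, D=e−e_prev≈-17.284895; u=1/4·(-7.328388)+1/2·3.040081+1/2·(-17.284895)≈-8.954504; next y=-4/5·11.328388+1/2·(-8.954504)≈-13.539962
n=9: y≈-13.539962, sp=4, e=sp−y≈17.539962; I≈20.580043, D=e−e_prev≈24.868351; u=1/4·17.539962+1/2·20.580043+1/2·24.868351≈27.109188; next y=-4/5·(-13.539962)+1/2·27.109188≈24.386564
n=10: y≈24.386564, sp=4, e=sp−y≈-20.386564; I≈0.193479, D=e−e_prev≈-37.926526; u=1/4·(-20.386564)+1/2·0.193479+1/2·(-37.926526)≈-23.963164; next y=-4/5·24.386564+1/2·(-23.963164)≈-31.490833
n=11: y≈-31.490833, sp=4, e=sp−y≈35.490833; I≈35.684313, D=e−e_prev≈55.877397; u=1/4·35.490833+1/2·35.684313+1/2·55.877397≈54.653563; next y=-4/5·(-31.490833)+1/2·54.653563≈52.519448
n=12: y≈52.519448, sp=4, e=sp−y≈-48.519448; I≈-12.835135, D=e−e_prev≈-84.010281; u=1/4·(-48.519448)+1/2·(-12.835135)+1/2·(-84.010281)≈-60.552570; next y=-4/5·52.519448+1/2·(-60.552570)≈-72.291844
n=13: y≈-72.291844, sp=4, e=sp−y≈76.291844; I≈63.456708, D=e−e_prev≈124.811292; u=1/4·76.291844+1/2·63.456708+1/2·124.811292≈113.206961; next y=-4/5·(-72.291844)+1/2·113.206961≈114.436955
n=14: y≈114.436955, sp=4, e=sp−y≈-110.436955; I≈-46.980247, D=e−e_prev≈-186.728799; u=1/4·(-110.436955)+1/2·(-46.980247)+1/2·(-186.728799)≈-144.463762; next y=-4/5·114.436955+1/2·(-144.463762)≈-163.781445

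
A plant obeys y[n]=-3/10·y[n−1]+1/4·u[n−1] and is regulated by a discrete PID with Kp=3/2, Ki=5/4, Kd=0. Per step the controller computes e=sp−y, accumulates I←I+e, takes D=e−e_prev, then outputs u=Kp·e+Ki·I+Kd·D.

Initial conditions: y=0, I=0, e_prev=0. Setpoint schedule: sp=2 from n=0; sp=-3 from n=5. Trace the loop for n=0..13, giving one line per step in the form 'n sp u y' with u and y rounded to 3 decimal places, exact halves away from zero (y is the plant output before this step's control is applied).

0 2 5.500 0.000
1 2 4.219 1.375
2 2 7.015 0.642
3 2 6.185 1.561
4 2 8.063 1.078
5 -3 -6.224 1.692
6 -3 -1.761 -2.064
7 -3 -9.098 0.179
8 -3 -6.177 -2.328
9 -3 -11.094 -0.846
10 -3 -9.183 -2.520
11 -3 -12.478 -1.540
12 -3 -11.230 -2.658
13 -3 -13.438 -2.010

(exact arithmetic carried between steps; '≈' marks a value shown rounded to 6 d.p. or computed from one; I and e_prev carry over from the previous line; the table rounds u and y to 3 d.p., halves away from zero)
n=0: y=0, sp=2, e=sp−y=2; I=2, D=e−e_prev=2; u=3/2·2+5/4·2+0·2=5.5; next y=-3/10·0+1/4·5.5=1.375
n=1: y=1.375, sp=2, e=sp−y=0.625; I=2.625, D=e−e_prev=-1.375; u=3/2·0.625+5/4·2.625+0·(-1.375)=4.21875; next y=-3/10·1.375+1/4·4.21875≈0.642188
n=2: y≈0.642188, sp=2, e=sp−y≈1.357813; I≈3.982813, D=e−e_prev≈0.732813; u=3/2·1.357813+5/4·3.982813+0·0.732813≈7.015234; next y=-3/10·0.642188+1/4·7.015234≈1.561152
n=3: y≈1.561152, sp=2, e=sp−y≈0.438848; I≈4.421660, D=e−e_prev≈-0.918965; u=3/2·0.438848+5/4·4.421660+0·(-0.918965)≈6.185347; next y=-3/10·1.561152+1/4·6.185347≈1.077991
n=4: y≈1.077991, sp=2, e=sp−y≈0.922009; I≈5.343669, D=e−e_prev≈0.483161; u=3/2·0.922009+5/4·5.343669+0·0.483161≈8.062600; next y=-3/10·1.077991+1/4·8.062600≈1.692253
n=5: y≈1.692253, sp=-3, e=sp−y≈-4.692253; I≈0.651416, D=e−e_prev≈-5.614262; u=3/2·(-4.692253)+5/4·0.651416+0·(-5.614262)≈-6.224108; next y=-3/10·1.692253+1/4·(-6.224108)≈-2.063703
n=6: y≈-2.063703, sp=-3, e=sp−y≈-0.936297; I≈-0.284881, D=e−e_prev≈3.755956; u=3/2·(-0.936297)+5/4·(-0.284881)+0·3.755956≈-1.760546; next y=-3/10·(-2.063703)+1/4·(-1.760546)≈0.178974
n=7: y≈0.178974, sp=-3, e=sp−y≈-3.178974; I≈-3.463855, D=e−e_prev≈-2.242677; u=3/2·(-3.178974)+5/4·(-3.463855)+0·(-2.242677)≈-9.098280; next y=-3/10·0.178974+1/4·(-9.098280)≈-2.328262
n=8: y≈-2.328262, sp=-3, e=sp−y≈-0.671738; I≈-4.135593, D=e−e_prev≈2.507237; u=3/2·(-0.671738)+5/4·(-4.135593)+0·2.507237≈-6.177097; next y=-3/10·(-2.328262)+1/4·(-6.177097)≈-0.845796
n=9: y≈-0.845796, sp=-3, e=sp−y≈-2.154204; I≈-6.289797, D=e−e_prev≈-1.482467; u=3/2·(-2.154204)+5/4·(-6.289797)+0·(-1.482467)≈-11.093553; next y=-3/10·(-0.845796)+1/4·(-11.093553)≈-2.519650
n=10: y≈-2.519650, sp=-3, e=sp−y≈-0.480350; I≈-6.770147, D=e−e_prev≈1.673854; u=3/2·(-0.480350)+5/4·(-6.770147)+0·1.673854≈-9.183210; next y=-3/10·(-2.519650)+1/4·(-9.183210)≈-1.539908
n=11: y≈-1.539908, sp=-3, e=sp−y≈-1.460092; I≈-8.230240, D=e−e_prev≈-0.979742; u=3/2·(-1.460092)+5/4·(-8.230240)+0·(-0.979742)≈-12.477938; next y=-3/10·(-1.539908)+1/4·(-12.477938)≈-2.657512
n=12: y≈-2.657512, sp=-3, e=sp−y≈-0.342488; I≈-8.572728, D=e−e_prev≈1.117605; u=3/2·(-0.342488)+5/4·(-8.572728)+0·1.117605≈-11.229641; next y=-3/10·(-2.657512)+1/4·(-11.229641)≈-2.010157
n=13: y≈-2.010157, sp=-3, e=sp−y≈-0.989843; I≈-9.562571, D=e−e_prev≈-0.647356; u=3/2·(-0.989843)+5/4·(-9.562571)+0·(-0.647356)≈-13.437979; next y=-3/10·(-2.010157)+1/4·(-13.437979)≈-2.756448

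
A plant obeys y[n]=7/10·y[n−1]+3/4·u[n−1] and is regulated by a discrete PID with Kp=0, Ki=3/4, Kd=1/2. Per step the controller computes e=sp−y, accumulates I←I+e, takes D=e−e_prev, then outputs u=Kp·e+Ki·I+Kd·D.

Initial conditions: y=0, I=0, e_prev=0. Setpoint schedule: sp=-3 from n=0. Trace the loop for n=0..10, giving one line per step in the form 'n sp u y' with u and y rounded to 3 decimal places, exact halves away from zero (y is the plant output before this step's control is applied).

0 -3 -3.750 0.000
1 -3 -0.984 -2.813
2 -3 -2.663 -2.707
3 -3 -1.349 -3.892
4 -3 -1.467 -3.736
5 -3 -0.863 -3.716
6 -3 -0.900 -3.248
7 -3 -0.854 -2.949
8 -3 -1.048 -2.705
9 -3 -1.179 -2.680
10 -3 -1.306 -2.760

(exact arithmetic carried between steps; '≈' marks a value shown rounded to 6 d.p. or computed from one; I and e_prev carry over from the previous line; the table rounds u and y to 3 d.p., halves away from zero)
n=0: y=0, sp=-3, e=sp−y=-3; I=-3, D=e−e_prev=-3; u=0·(-3)+3/4·(-3)+1/2·(-3)=-3.75; next y=7/10·0+3/4·(-3.75)=-2.8125
n=1: y=-2.8125, sp=-3, e=sp−y=-0.1875; I=-3.1875, D=e−e_prev=2.8125; u=0·(-0.1875)+3/4·(-3.1875)+1/2·2.8125=-0.984375; next y=7/10·(-2.8125)+3/4·(-0.984375)≈-2.707031
n=2: y≈-2.707031, sp=-3, e=sp−y≈-0.292969; I≈-3.480469, D=e−e_prev≈-0.105469; u=0·(-0.292969)+3/4·(-3.480469)+1/2·(-0.105469)≈-2.663086; next y=7/10·(-2.707031)+3/4·(-2.663086)≈-3.892236
n=3: y≈-3.892236, sp=-3, e=sp−y≈0.892236; I≈-2.588232, D=e−e_prev≈1.185205; u=0·0.892236+3/4·(-2.588232)+1/2·1.185205≈-1.348572; next y=7/10·(-3.892236)+3/4·(-1.348572)≈-3.735994
n=4: y≈-3.735994, sp=-3, e=sp−y≈0.735994; I≈-1.852238, D=e−e_prev≈-0.156242; u=0·0.735994+3/4·(-1.852238)+1/2·(-0.156242)≈-1.467300; next y=7/10·(-3.735994)+3/4·(-1.467300)≈-3.715671
n=5: y≈-3.715671, sp=-3, e=sp−y≈0.715671; I≈-1.136567, D=e−e_prev≈-0.020324; u=0·0.715671+3/4·(-1.136567)+1/2·(-0.020324)≈-0.862587; next y=7/10·(-3.715671)+3/4·(-0.862587)≈-3.247910
n=6: y≈-3.247910, sp=-3, e=sp−y≈0.247910; I≈-0.888657, D=e−e_prev≈-0.467761; u=0·0.247910+3/4·(-0.888657)+1/2·(-0.467761)≈-0.900373; next y=7/10·(-3.247910)+3/4·(-0.900373)≈-2.948817
n=7: y≈-2.948817, sp=-3, e=sp−y≈-0.051183; I≈-0.939840, D=e−e_prev≈-0.299093; u=0·(-0.051183)+3/4·(-0.939840)+1/2·(-0.299093)≈-0.854427; next y=7/10·(-2.948817)+3/4·(-0.854427)≈-2.704992
n=8: y≈-2.704992, sp=-3, e=sp−y≈-0.295008; I≈-1.234848, D=e−e_prev≈-0.243825; u=0·(-0.295008)+3/4·(-1.234848)+1/2·(-0.243825)≈-1.048049; next y=7/10·(-2.704992)+3/4·(-1.048049)≈-2.679531
n=9: y≈-2.679531, sp=-3, e=sp−y≈-0.320469; I≈-1.555317, D=e−e_prev≈-0.025461; u=0·(-0.320469)+3/4·(-1.555317)+1/2·(-0.025461)≈-1.179219; next y=7/10·(-2.679531)+3/4·(-1.179219)≈-2.760086
n=10: y≈-2.760086, sp=-3, e=sp−y≈-0.239914; I≈-1.795232, D=e−e_prev≈0.080555; u=0·(-0.239914)+3/4·(-1.795232)+1/2·0.080555≈-1.306147; next y=7/10·(-2.760086)+3/4·(-1.306147)≈-2.911670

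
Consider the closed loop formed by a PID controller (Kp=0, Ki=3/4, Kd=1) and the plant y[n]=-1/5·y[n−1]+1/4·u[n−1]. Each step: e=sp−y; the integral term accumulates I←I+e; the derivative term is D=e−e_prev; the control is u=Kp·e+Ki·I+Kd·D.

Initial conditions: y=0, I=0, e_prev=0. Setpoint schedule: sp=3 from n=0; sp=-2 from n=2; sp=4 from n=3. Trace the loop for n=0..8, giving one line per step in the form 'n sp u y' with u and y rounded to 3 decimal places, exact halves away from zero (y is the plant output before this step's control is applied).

0 3 5.250 0.000
1 3 2.203 1.313
2 -2 -2.176 0.288
3 4 12.141 -0.602
4 4 2.127 3.156
5 4 12.214 -0.099
6 4 6.481 3.073
7 4 13.967 1.006
8 4 10.146 3.291

(exact arithmetic carried between steps; '≈' marks a value shown rounded to 6 d.p. or computed from one; I and e_prev carry over from the previous line; the table rounds u and y to 3 d.p., halves away from zero)
n=0: y=0, sp=3, e=sp−y=3; I=3, D=e−e_prev=3; u=0·3+3/4·3+1·3=5.25; next y=-1/5·0+1/4·5.25=1.3125
n=1: y=1.3125, sp=3, e=sp−y=1.6875; I=4.6875, D=e−e_prev=-1.3125; u=0·1.6875+3/4·4.6875+1·(-1.3125)=2.203125; next y=-1/5·1.3125+1/4·2.203125≈0.288281
n=2: y≈0.288281, sp=-2, e=sp−y≈-2.288281; I≈2.399219, D=e−e_prev≈-3.975781; u=0·(-2.288281)+3/4·2.399219+1·(-3.975781)≈-2.176367; next y=-1/5·0.288281+1/4·(-2.176367)≈-0.601748
n=3: y≈-0.601748, sp=4, e=sp−y≈4.601748; I≈7.000967, D=e−e_prev≈6.890029; u=0·4.601748+3/4·7.000967+1·6.890029≈12.140754; next y=-1/5·(-0.601748)+1/4·12.140754≈3.155538
n=4: y≈3.155538, sp=4, e=sp−y≈0.844462; I≈7.845429, D=e−e_prev≈-3.757286; u=0·0.844462+3/4·7.845429+1·(-3.757286)≈2.126785; next y=-1/5·3.155538+1/4·2.126785≈-0.099411
n=5: y≈-0.099411, sp=4, e=sp−y≈4.099411; I≈11.944840, D=e−e_prev≈3.254950; u=0·4.099411+3/4·11.944840+1·3.254950≈12.213580; next y=-1/5·(-0.099411)+1/4·12.213580≈3.073277
n=6: y≈3.073277, sp=4, e=sp−y≈0.926723; I≈12.871563, D=e−e_prev≈-3.172688; u=0·0.926723+3/4·12.871563+1·(-3.172688)≈6.480984; next y=-1/5·3.073277+1/4·6.480984≈1.005590
n=7: y≈1.005590, sp=4, e=sp−y≈2.994410; I≈15.865972, D=e−e_prev≈2.067687; u=0·2.994410+3/4·15.865972+1·2.067687≈13.967166; next y=-1/5·1.005590+1/4·13.967166≈3.290673
n=8: y≈3.290673, sp=4, e=sp−y≈0.709327; I≈16.575299, D=e−e_prev≈-2.285083; u=0·0.709327+3/4·16.575299+1·(-2.285083)≈10.146391; next y=-1/5·3.290673+1/4·10.146391≈1.878463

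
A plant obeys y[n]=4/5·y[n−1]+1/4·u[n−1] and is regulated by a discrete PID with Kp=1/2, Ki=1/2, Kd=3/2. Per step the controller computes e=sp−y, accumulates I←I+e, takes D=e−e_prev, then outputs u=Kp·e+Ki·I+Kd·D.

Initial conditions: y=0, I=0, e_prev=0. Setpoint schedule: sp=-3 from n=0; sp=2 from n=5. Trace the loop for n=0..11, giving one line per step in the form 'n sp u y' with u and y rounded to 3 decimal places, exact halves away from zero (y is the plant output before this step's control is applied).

0 -3 -7.500 0.000
1 -3 0.188 -1.875
2 -3 -4.242 -1.453
3 -3 -2.458 -2.223
4 -3 -3.577 -2.393
5 2 9.404 -2.809
6 2 -3.597 0.104
7 2 4.020 -0.816
8 2 1.127 0.352
9 2 3.175 0.564
10 2 2.508 1.245
11 2 2.962 1.623

(exact arithmetic carried between steps; '≈' marks a value shown rounded to 6 d.p. or computed from one; I and e_prev carry over from the previous line; the table rounds u and y to 3 d.p., halves away from zero)
n=0: y=0, sp=-3, e=sp−y=-3; I=-3, D=e−e_prev=-3; u=1/2·(-3)+1/2·(-3)+3/2·(-3)=-7.5; next y=4/5·0+1/4·(-7.5)=-1.875
n=1: y=-1.875, sp=-3, e=sp−y=-1.125; I=-4.125, D=e−e_prev=1.875; u=1/2·(-1.125)+1/2·(-4.125)+3/2·1.875=0.1875; next y=4/5·(-1.875)+1/4·0.1875=-1.453125
n=2: y=-1.453125, sp=-3, e=sp−y=-1.546875; I=-5.671875, D=e−e_prev=-0.421875; u=1/2·(-1.546875)+1/2·(-5.671875)+3/2·(-0.421875)≈-4.242188; next y=4/5·(-1.453125)+1/4·(-4.242188)≈-2.223047
n=3: y≈-2.223047, sp=-3, e=sp−y≈-0.776953; I≈-6.448828, D=e−e_prev≈0.769922; u=1/2·(-0.776953)+1/2·(-6.448828)+3/2·0.769922≈-2.458008; next y=4/5·(-2.223047)+1/4·(-2.458008)≈-2.392939
n=4: y≈-2.392939, sp=-3, e=sp−y≈-0.607061; I≈-7.055889, D=e−e_prev≈0.169893; u=1/2·(-0.607061)+1/2·(-7.055889)+3/2·0.169893≈-3.576636; next y=4/5·(-2.392939)+1/4·(-3.576636)≈-2.808510
n=5: y≈-2.808510, sp=2, e=sp−y≈4.808510; I≈-2.247378, D=e−e_prev≈5.415571; u=1/2·4.808510+1/2·(-2.247378)+3/2·5.415571≈9.403923; next y=4/5·(-2.808510)+1/4·9.403923≈0.104172
n=6: y≈0.104172, sp=2, e=sp−y≈1.895828; I≈-0.351550, D=e−e_prev≈-2.912683; u=1/2·1.895828+1/2·(-0.351550)+3/2·(-2.912683)≈-3.596886; next y=4/5·0.104172+1/4·(-3.596886)≈-0.815884
n=7: y≈-0.815884, sp=2, e=sp−y≈2.815884; I≈2.464333, D=e−e_prev≈0.920056; u=1/2·2.815884+1/2·2.464333+3/2·0.920056≈4.020192; next y=4/5·(-0.815884)+1/4·4.020192≈0.352341
n=8: y≈0.352341, sp=2, e=sp−y≈1.647659; I≈4.111992, D=e−e_prev≈-1.168225; u=1/2·1.647659+1/2·4.111992+3/2·(-1.168225)≈1.127488; next y=4/5·0.352341+1/4·1.127488≈0.563745
n=9: y≈0.563745, sp=2, e=sp−y≈1.436255; I≈5.548247, D=e−e_prev≈-0.211404; u=1/2·1.436255+1/2·5.548247+3/2·(-0.211404)≈3.175145; next y=4/5·0.563745+1/4·3.175145≈1.244782
n=10: y≈1.244782, sp=2, e=sp−y≈0.755218; I≈6.303465, D=e−e_prev≈-0.681037; u=1/2·0.755218+1/2·6.303465+3/2·(-0.681037)≈2.507785; next y=4/5·1.244782+1/4·2.507785≈1.622772
n=11: y≈1.622772, sp=2, e=sp−y≈0.377228; I≈6.680692, D=e−e_prev≈-0.377990; u=1/2·0.377228+1/2·6.680692+3/2·(-0.377990)≈2.961975; next y=4/5·1.622772+1/4·2.961975≈2.038712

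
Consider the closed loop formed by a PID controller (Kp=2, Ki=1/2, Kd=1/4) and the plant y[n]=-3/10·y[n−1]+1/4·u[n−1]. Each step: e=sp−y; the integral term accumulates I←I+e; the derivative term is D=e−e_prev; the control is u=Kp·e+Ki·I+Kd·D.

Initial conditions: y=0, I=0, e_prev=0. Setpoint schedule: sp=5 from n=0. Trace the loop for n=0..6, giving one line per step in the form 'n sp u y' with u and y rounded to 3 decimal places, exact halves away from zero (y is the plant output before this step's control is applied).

0 5 13.750 0.000
1 5 5.547 3.438
2 5 15.663 0.355
3 5 7.717 3.809
4 5 17.488 0.787
5 5 9.628 4.136
6 5 19.065 1.166

(exact arithmetic carried between steps; '≈' marks a value shown rounded to 6 d.p. or computed from one; I and e_prev carry over from the previous line; the table rounds u and y to 3 d.p., halves away from zero)
n=0: y=0, sp=5, e=sp−y=5; I=5, D=e−e_prev=5; u=2·5+1/2·5+1/4·5=13.75; next y=-3/10·0+1/4·13.75=3.4375
n=1: y=3.4375, sp=5, e=sp−y=1.5625; I=6.5625, D=e−e_prev=-3.4375; u=2·1.5625+1/2·6.5625+1/4·(-3.4375)=5.546875; next y=-3/10·3.4375+1/4·5.546875≈0.355469
n=2: y≈0.355469, sp=5, e=sp−y≈4.644531; I≈11.207031, D=e−e_prev≈3.082031; u=2·4.644531+1/2·11.207031+1/4·3.082031≈15.663086; next y=-3/10·0.355469+1/4·15.663086≈3.809131
n=3: y≈3.809131, sp=5, e=sp−y≈1.190869; I≈12.397900, D=e−e_prev≈-3.453662; u=2·1.190869+1/2·12.397900+1/4·(-3.453662)≈7.717273; next y=-3/10·3.809131+1/4·7.717273≈0.786579
n=4: y≈0.786579, sp=5, e=sp−y≈4.213421; I≈16.611321, D=e−e_prev≈3.022552; u=2·4.213421+1/2·16.611321+1/4·3.022552≈17.488141; next y=-3/10·0.786579+1/4·17.488141≈4.136061
n=5: y≈4.136061, sp=5, e=sp−y≈0.863939; I≈17.475260, D=e−e_prev≈-3.349483; u=2·0.863939+1/2·17.475260+1/4·(-3.349483)≈9.628136; next y=-3/10·4.136061+1/4·9.628136≈1.166216
n=6: y≈1.166216, sp=5, e=sp−y≈3.833784; I≈21.309044, D=e−e_prev≈2.969846; u=2·3.833784+1/2·21.309044+1/4·2.969846≈19.064552; next y=-3/10·1.166216+1/4·19.064552≈4.416273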